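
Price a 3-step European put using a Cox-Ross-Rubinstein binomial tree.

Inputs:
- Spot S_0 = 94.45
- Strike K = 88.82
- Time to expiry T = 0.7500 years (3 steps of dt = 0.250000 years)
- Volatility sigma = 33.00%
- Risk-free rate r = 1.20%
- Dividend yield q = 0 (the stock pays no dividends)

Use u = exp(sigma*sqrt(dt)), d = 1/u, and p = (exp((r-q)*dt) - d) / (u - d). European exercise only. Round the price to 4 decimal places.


Answer: Price = V(0,0) = 8.1060

Derivation:
dt = T/N = 0.250000
u = exp(sigma*sqrt(dt)) = 1.179393; d = 1/u = 0.847894
p = (exp((r-q)*dt) - d) / (u - d) = 0.467907
Discount per step: exp(-r*dt) = 0.997004
Stock lattice S(k, i) with i counting down-moves:
  k=0: S(0,0) = 94.4500
  k=1: S(1,0) = 111.3937; S(1,1) = 80.0836
  k=2: S(2,0) = 131.3769; S(2,1) = 94.4500; S(2,2) = 67.9023
  k=3: S(3,0) = 154.9451; S(3,1) = 111.3937; S(3,2) = 80.0836; S(3,3) = 57.5740
Terminal payoffs V(N, i) = max(K - S_T, 0):
  V(3,0) = 0.000000; V(3,1) = 0.000000; V(3,2) = 8.736440; V(3,3) = 31.246028
Backward induction: V(k, i) = exp(-r*dt) * [p * V(k+1, i) + (1-p) * V(k+1, i+1)].
  V(2,0) = exp(-r*dt) * [p*0.000000 + (1-p)*0.000000] = 0.000000
  V(2,1) = exp(-r*dt) * [p*0.000000 + (1-p)*8.736440] = 4.634676
  V(2,2) = exp(-r*dt) * [p*8.736440 + (1-p)*31.246028] = 20.651593
  V(1,0) = exp(-r*dt) * [p*0.000000 + (1-p)*4.634676] = 2.458693
  V(1,1) = exp(-r*dt) * [p*4.634676 + (1-p)*20.651593] = 13.117758
  V(0,0) = exp(-r*dt) * [p*2.458693 + (1-p)*13.117758] = 8.105955


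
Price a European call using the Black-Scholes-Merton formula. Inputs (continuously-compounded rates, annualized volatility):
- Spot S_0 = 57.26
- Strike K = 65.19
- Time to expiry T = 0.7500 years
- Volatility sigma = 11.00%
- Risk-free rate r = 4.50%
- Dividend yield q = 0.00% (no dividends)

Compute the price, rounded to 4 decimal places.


Answer: Price = 0.4699

Derivation:
d1 = (ln(S/K) + (r - q + 0.5*sigma^2) * T) / (sigma * sqrt(T)) = -0.95962210
d2 = d1 - sigma * sqrt(T) = -1.05488490
exp(-rT) = 0.96681318; exp(-qT) = 1.00000000
C = S_0 * exp(-qT) * N(d1) - K * exp(-rT) * N(d2)
N(d1) = 0.16862272; N(d2) = 0.14573898
C = 57.2600 * 1.00000000 * 0.16862272 - 65.1900 * 0.96681318 * 0.14573898 = 0.4699


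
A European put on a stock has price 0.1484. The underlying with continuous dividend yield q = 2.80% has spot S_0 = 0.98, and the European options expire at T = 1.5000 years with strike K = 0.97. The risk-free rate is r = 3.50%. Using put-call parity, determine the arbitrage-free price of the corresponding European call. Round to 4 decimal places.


Put-call parity: C - P = S_0 * exp(-qT) - K * exp(-rT).
S_0 * exp(-qT) = 0.9800 * 0.95886978 = 0.93969238
K * exp(-rT) = 0.9700 * 0.94885432 = 0.92038869
C = P + S*exp(-qT) - K*exp(-rT)
C = 0.1484 + 0.93969238 - 0.92038869 = 0.1677

Answer: Call price = 0.1677


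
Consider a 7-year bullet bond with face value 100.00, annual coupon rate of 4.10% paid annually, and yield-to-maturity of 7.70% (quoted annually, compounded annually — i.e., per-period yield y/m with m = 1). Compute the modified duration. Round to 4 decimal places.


Coupon per period c = face * coupon_rate / m = 4.100000
Periods per year m = 1; per-period yield y/m = 0.077000
Number of cashflows N = 7
Cashflows (t years, CF_t, discount factor 1/(1+y/m)^(m*t), PV):
  t = 1.0000: CF_t = 4.100000, DF = 0.928505, PV = 3.806871
  t = 2.0000: CF_t = 4.100000, DF = 0.862122, PV = 3.534699
  t = 3.0000: CF_t = 4.100000, DF = 0.800484, PV = 3.281986
  t = 4.0000: CF_t = 4.100000, DF = 0.743254, PV = 3.047341
  t = 5.0000: CF_t = 4.100000, DF = 0.690115, PV = 2.829472
  t = 6.0000: CF_t = 4.100000, DF = 0.640775, PV = 2.627179
  t = 7.0000: CF_t = 104.100000, DF = 0.594963, PV = 61.935665
Price P = sum_t PV_t = 81.063213
First compute Macaulay numerator sum_t t * PV_t:
  t * PV_t at t = 1.0000: 3.806871
  t * PV_t at t = 2.0000: 7.069398
  t * PV_t at t = 3.0000: 9.845959
  t * PV_t at t = 4.0000: 12.189364
  t * PV_t at t = 5.0000: 14.147358
  t * PV_t at t = 6.0000: 15.763073
  t * PV_t at t = 7.0000: 433.549656
Macaulay duration D = 496.371679 / 81.063213 = 6.123267
Modified duration = D / (1 + y/m) = 6.123267 / (1 + 0.077000) = 5.685484

Answer: Modified duration = 5.6855


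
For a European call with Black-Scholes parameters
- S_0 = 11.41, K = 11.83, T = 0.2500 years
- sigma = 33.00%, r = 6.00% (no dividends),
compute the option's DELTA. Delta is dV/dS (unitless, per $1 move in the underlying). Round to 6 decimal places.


d1 = -0.0456728128; d2 = -0.2106728128
phi(d1) = 0.3985263994; exp(-qT) = 1.0000000000; exp(-rT) = 0.9851119396
N(d1) = 0.4817855167
Delta = exp(-qT) * N(d1) = 1.0000000000 * 0.4817855167 = 0.481786

Answer: Delta = 0.481786


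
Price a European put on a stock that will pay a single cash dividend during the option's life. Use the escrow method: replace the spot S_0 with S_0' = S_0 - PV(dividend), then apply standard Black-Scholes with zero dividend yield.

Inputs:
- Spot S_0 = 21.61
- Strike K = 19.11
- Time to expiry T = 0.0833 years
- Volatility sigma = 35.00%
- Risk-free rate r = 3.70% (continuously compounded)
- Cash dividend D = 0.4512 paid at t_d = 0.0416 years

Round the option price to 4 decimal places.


PV(D) = D * exp(-r * t_d) = 0.4512 * 0.99846198 = 0.45050605
S_0' = S_0 - PV(D) = 21.6100 - 0.45050605 = 21.15949395
d1 = (ln(S_0'/K) + (r + sigma^2/2)*T) / (sigma*sqrt(T)) = 1.08954089
d2 = d1 - sigma*sqrt(T) = 0.98852480
exp(-rT) = 0.99692264
N(-d1) = 0.13795772; N(-d2) = 0.16144785
P = K * exp(-rT) * N(-d2) - S_0' * N(-d1) = 19.1100 * 0.99692264 * 0.16144785 - 21.15949395 * 0.13795772 = 0.1567

Answer: Price = 0.1567


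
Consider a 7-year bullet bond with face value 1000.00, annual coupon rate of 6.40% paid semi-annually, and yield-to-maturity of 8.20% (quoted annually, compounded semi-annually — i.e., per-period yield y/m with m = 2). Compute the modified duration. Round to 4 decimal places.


Coupon per period c = face * coupon_rate / m = 32.000000
Periods per year m = 2; per-period yield y/m = 0.041000
Number of cashflows N = 14
Cashflows (t years, CF_t, discount factor 1/(1+y/m)^(m*t), PV):
  t = 0.5000: CF_t = 32.000000, DF = 0.960615, PV = 30.739673
  t = 1.0000: CF_t = 32.000000, DF = 0.922781, PV = 29.528985
  t = 1.5000: CF_t = 32.000000, DF = 0.886437, PV = 28.365980
  t = 2.0000: CF_t = 32.000000, DF = 0.851524, PV = 27.248780
  t = 2.5000: CF_t = 32.000000, DF = 0.817987, PV = 26.175581
  t = 3.0000: CF_t = 32.000000, DF = 0.785770, PV = 25.144650
  t = 3.5000: CF_t = 32.000000, DF = 0.754823, PV = 24.154323
  t = 4.0000: CF_t = 32.000000, DF = 0.725094, PV = 23.203000
  t = 4.5000: CF_t = 32.000000, DF = 0.696536, PV = 22.289145
  t = 5.0000: CF_t = 32.000000, DF = 0.669103, PV = 21.411283
  t = 5.5000: CF_t = 32.000000, DF = 0.642750, PV = 20.567995
  t = 6.0000: CF_t = 32.000000, DF = 0.617435, PV = 19.757920
  t = 6.5000: CF_t = 32.000000, DF = 0.593117, PV = 18.979750
  t = 7.0000: CF_t = 1032.000000, DF = 0.569757, PV = 587.989383
Price P = sum_t PV_t = 905.556448
First compute Macaulay numerator sum_t t * PV_t:
  t * PV_t at t = 0.5000: 15.369837
  t * PV_t at t = 1.0000: 29.528985
  t * PV_t at t = 1.5000: 42.548970
  t * PV_t at t = 2.0000: 54.497560
  t * PV_t at t = 2.5000: 65.438953
  t * PV_t at t = 3.0000: 75.433951
  t * PV_t at t = 3.5000: 84.540131
  t * PV_t at t = 4.0000: 92.812000
  t * PV_t at t = 4.5000: 100.301153
  t * PV_t at t = 5.0000: 107.056413
  t * PV_t at t = 5.5000: 113.123971
  t * PV_t at t = 6.0000: 118.547520
  t * PV_t at t = 6.5000: 123.368377
  t * PV_t at t = 7.0000: 4115.925679
Macaulay duration D = 5138.493500 / 905.556448 = 5.674404
Modified duration = D / (1 + y/m) = 5.674404 / (1 + 0.041000) = 5.450917

Answer: Modified duration = 5.4509


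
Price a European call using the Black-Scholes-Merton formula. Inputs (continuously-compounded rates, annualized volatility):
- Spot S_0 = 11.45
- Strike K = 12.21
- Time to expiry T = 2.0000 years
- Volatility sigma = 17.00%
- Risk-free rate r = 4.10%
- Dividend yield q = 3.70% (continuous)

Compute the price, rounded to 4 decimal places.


Answer: Price = 0.7675

Derivation:
d1 = (ln(S/K) + (r - q + 0.5*sigma^2) * T) / (sigma * sqrt(T)) = -0.11382572
d2 = d1 - sigma * sqrt(T) = -0.35424202
exp(-rT) = 0.92127196; exp(-qT) = 0.92867169
C = S_0 * exp(-qT) * N(d1) - K * exp(-rT) * N(d2)
N(d1) = 0.45468798; N(d2) = 0.36157876
C = 11.4500 * 0.92867169 * 0.45468798 - 12.2100 * 0.92127196 * 0.36157876 = 0.7675


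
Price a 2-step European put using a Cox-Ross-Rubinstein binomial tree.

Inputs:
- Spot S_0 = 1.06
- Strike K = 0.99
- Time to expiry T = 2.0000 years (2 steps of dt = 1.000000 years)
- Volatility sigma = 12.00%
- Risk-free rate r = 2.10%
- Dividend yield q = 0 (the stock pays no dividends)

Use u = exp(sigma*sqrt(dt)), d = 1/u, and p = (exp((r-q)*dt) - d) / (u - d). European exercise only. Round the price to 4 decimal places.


Answer: Price = V(0,0) = 0.0292

Derivation:
dt = T/N = 1.000000
u = exp(sigma*sqrt(dt)) = 1.127497; d = 1/u = 0.886920
p = (exp((r-q)*dt) - d) / (u - d) = 0.558249
Discount per step: exp(-r*dt) = 0.979219
Stock lattice S(k, i) with i counting down-moves:
  k=0: S(0,0) = 1.0600
  k=1: S(1,0) = 1.1951; S(1,1) = 0.9401
  k=2: S(2,0) = 1.3475; S(2,1) = 1.0600; S(2,2) = 0.8338
Terminal payoffs V(N, i) = max(K - S_T, 0):
  V(2,0) = 0.000000; V(2,1) = 0.000000; V(2,2) = 0.156174
Backward induction: V(k, i) = exp(-r*dt) * [p * V(k+1, i) + (1-p) * V(k+1, i+1)].
  V(1,0) = exp(-r*dt) * [p*0.000000 + (1-p)*0.000000] = 0.000000
  V(1,1) = exp(-r*dt) * [p*0.000000 + (1-p)*0.156174] = 0.067556
  V(0,0) = exp(-r*dt) * [p*0.000000 + (1-p)*0.067556] = 0.029223


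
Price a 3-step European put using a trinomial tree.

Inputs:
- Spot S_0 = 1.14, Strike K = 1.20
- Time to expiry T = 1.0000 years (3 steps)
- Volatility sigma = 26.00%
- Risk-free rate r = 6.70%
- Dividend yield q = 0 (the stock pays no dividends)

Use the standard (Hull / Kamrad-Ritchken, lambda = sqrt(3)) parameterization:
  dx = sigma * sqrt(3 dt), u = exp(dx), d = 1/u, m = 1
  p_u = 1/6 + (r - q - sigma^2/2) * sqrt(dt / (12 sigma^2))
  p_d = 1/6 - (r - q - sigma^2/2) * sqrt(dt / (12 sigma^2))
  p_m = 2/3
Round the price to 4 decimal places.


dt = T/N = 0.333333; dx = sigma*sqrt(3*dt) = 0.260000
u = exp(dx) = 1.296930; d = 1/u = 0.771052
p_u = 0.187949, p_m = 0.666667, p_d = 0.145385
Discount per step: exp(-r*dt) = 0.977914
Stock lattice S(k, j) with j the centered position index:
  k=0: S(0,+0) = 1.1400
  k=1: S(1,-1) = 0.8790; S(1,+0) = 1.1400; S(1,+1) = 1.4785
  k=2: S(2,-2) = 0.6778; S(2,-1) = 0.8790; S(2,+0) = 1.1400; S(2,+1) = 1.4785; S(2,+2) = 1.9175
  k=3: S(3,-3) = 0.5226; S(3,-2) = 0.6778; S(3,-1) = 0.8790; S(3,+0) = 1.1400; S(3,+1) = 1.4785; S(3,+2) = 1.9175; S(3,+3) = 2.4869
Terminal payoffs V(N, j) = max(K - S_T, 0):
  V(3,-3) = 0.677417; V(3,-2) = 0.522247; V(3,-1) = 0.321001; V(3,+0) = 0.060000; V(3,+1) = 0.000000; V(3,+2) = 0.000000; V(3,+3) = 0.000000
Backward induction: V(k, j) = exp(-r*dt) * [p_u * V(k+1, j+1) + p_m * V(k+1, j) + p_d * V(k+1, j-1)]
  V(2,-2) = exp(-r*dt) * [p_u*0.321001 + p_m*0.522247 + p_d*0.677417] = 0.495785
  V(2,-1) = exp(-r*dt) * [p_u*0.060000 + p_m*0.321001 + p_d*0.522247] = 0.294552
  V(2,+0) = exp(-r*dt) * [p_u*0.000000 + p_m*0.060000 + p_d*0.321001] = 0.084754
  V(2,+1) = exp(-r*dt) * [p_u*0.000000 + p_m*0.000000 + p_d*0.060000] = 0.008530
  V(2,+2) = exp(-r*dt) * [p_u*0.000000 + p_m*0.000000 + p_d*0.000000] = 0.000000
  V(1,-1) = exp(-r*dt) * [p_u*0.084754 + p_m*0.294552 + p_d*0.495785] = 0.278096
  V(1,+0) = exp(-r*dt) * [p_u*0.008530 + p_m*0.084754 + p_d*0.294552] = 0.098700
  V(1,+1) = exp(-r*dt) * [p_u*0.000000 + p_m*0.008530 + p_d*0.084754] = 0.017611
  V(0,+0) = exp(-r*dt) * [p_u*0.017611 + p_m*0.098700 + p_d*0.278096] = 0.107122

Answer: Price = V(0,0) = 0.1071


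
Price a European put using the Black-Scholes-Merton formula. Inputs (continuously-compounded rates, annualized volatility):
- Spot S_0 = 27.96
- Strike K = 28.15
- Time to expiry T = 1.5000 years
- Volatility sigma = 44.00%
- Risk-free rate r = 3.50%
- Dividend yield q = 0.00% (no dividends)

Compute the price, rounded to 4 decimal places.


Answer: Price = 5.2018

Derivation:
d1 = (ln(S/K) + (r - q + 0.5*sigma^2) * T) / (sigma * sqrt(T)) = 0.35429932
d2 = d1 - sigma * sqrt(T) = -0.18458842
exp(-rT) = 0.94885432; exp(-qT) = 1.00000000
P = K * exp(-rT) * N(-d2) - S_0 * exp(-qT) * N(-d1)
N(-d1) = 0.36155729; N(-d2) = 0.57322407
P = 28.1500 * 0.94885432 * 0.57322407 - 27.9600 * 1.00000000 * 0.36155729 = 5.2018


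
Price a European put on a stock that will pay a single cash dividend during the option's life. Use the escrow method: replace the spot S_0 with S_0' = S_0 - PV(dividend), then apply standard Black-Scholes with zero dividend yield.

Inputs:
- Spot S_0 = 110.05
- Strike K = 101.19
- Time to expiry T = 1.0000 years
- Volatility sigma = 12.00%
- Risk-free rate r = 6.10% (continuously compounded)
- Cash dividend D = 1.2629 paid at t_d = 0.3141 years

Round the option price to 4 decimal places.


PV(D) = D * exp(-r * t_d) = 1.2629 * 0.98102229 = 1.23893305
S_0' = S_0 - PV(D) = 110.0500 - 1.23893305 = 108.81106695
d1 = (ln(S_0'/K) + (r + sigma^2/2)*T) / (sigma*sqrt(T)) = 1.17344258
d2 = d1 - sigma*sqrt(T) = 1.05344258
exp(-rT) = 0.94082324
N(-d1) = 0.12030918; N(-d2) = 0.14606910
P = K * exp(-rT) * N(-d2) - S_0' * N(-d1) = 101.1900 * 0.94082324 * 0.14606910 - 108.81106695 * 0.12030918 = 0.8151

Answer: Price = 0.8151


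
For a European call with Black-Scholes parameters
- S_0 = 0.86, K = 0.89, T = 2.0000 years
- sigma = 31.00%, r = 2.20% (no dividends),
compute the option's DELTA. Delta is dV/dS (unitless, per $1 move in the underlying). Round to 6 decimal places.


d1 = 0.2413536247; d2 = -0.1970525796
phi(d1) = 0.3874903556; exp(-qT) = 1.0000000000; exp(-rT) = 0.9569539575
N(d1) = 0.5953594738
Delta = exp(-qT) * N(d1) = 1.0000000000 * 0.5953594738 = 0.595359

Answer: Delta = 0.595359


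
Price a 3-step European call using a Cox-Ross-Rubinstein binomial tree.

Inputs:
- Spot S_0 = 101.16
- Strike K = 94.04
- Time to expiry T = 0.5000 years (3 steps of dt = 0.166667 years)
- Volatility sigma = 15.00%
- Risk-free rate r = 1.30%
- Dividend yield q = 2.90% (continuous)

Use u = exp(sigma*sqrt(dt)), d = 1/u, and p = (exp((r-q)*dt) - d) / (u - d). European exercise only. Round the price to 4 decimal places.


Answer: Price = V(0,0) = 7.7899

Derivation:
dt = T/N = 0.166667
u = exp(sigma*sqrt(dt)) = 1.063151; d = 1/u = 0.940600
p = (exp((r-q)*dt) - d) / (u - d) = 0.462965
Discount per step: exp(-r*dt) = 0.997836
Stock lattice S(k, i) with i counting down-moves:
  k=0: S(0,0) = 101.1600
  k=1: S(1,0) = 107.5484; S(1,1) = 95.1511
  k=2: S(2,0) = 114.3402; S(2,1) = 101.1600; S(2,2) = 89.4991
  k=3: S(3,0) = 121.5609; S(3,1) = 107.5484; S(3,2) = 95.1511; S(3,3) = 84.1829
Terminal payoffs V(N, i) = max(S_T - K, 0):
  V(3,0) = 27.520873; V(3,1) = 13.508366; V(3,2) = 1.111102; V(3,3) = 0.000000
Backward induction: V(k, i) = exp(-r*dt) * [p * V(k+1, i) + (1-p) * V(k+1, i+1)].
  V(2,0) = exp(-r*dt) * [p*27.520873 + (1-p)*13.508366] = 19.952387
  V(2,1) = exp(-r*dt) * [p*13.508366 + (1-p)*1.111102] = 6.835772
  V(2,2) = exp(-r*dt) * [p*1.111102 + (1-p)*0.000000] = 0.513288
  V(1,0) = exp(-r*dt) * [p*19.952387 + (1-p)*6.835772] = 12.880366
  V(1,1) = exp(-r*dt) * [p*6.835772 + (1-p)*0.513288] = 3.432930
  V(0,0) = exp(-r*dt) * [p*12.880366 + (1-p)*3.432930] = 7.789864


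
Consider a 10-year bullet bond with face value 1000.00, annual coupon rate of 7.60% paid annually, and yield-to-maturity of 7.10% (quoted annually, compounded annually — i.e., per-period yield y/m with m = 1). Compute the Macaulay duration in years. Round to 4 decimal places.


Coupon per period c = face * coupon_rate / m = 76.000000
Periods per year m = 1; per-period yield y/m = 0.071000
Number of cashflows N = 10
Cashflows (t years, CF_t, discount factor 1/(1+y/m)^(m*t), PV):
  t = 1.0000: CF_t = 76.000000, DF = 0.933707, PV = 70.961718
  t = 2.0000: CF_t = 76.000000, DF = 0.871808, PV = 66.257440
  t = 3.0000: CF_t = 76.000000, DF = 0.814013, PV = 61.865023
  t = 4.0000: CF_t = 76.000000, DF = 0.760050, PV = 57.763794
  t = 5.0000: CF_t = 76.000000, DF = 0.709664, PV = 53.934448
  t = 6.0000: CF_t = 76.000000, DF = 0.662618, PV = 50.358962
  t = 7.0000: CF_t = 76.000000, DF = 0.618691, PV = 47.020506
  t = 8.0000: CF_t = 76.000000, DF = 0.577676, PV = 43.903367
  t = 9.0000: CF_t = 76.000000, DF = 0.539380, PV = 40.992873
  t = 10.0000: CF_t = 1076.000000, DF = 0.503623, PV = 541.898019
Price P = sum_t PV_t = 1034.956148
Macaulay numerator sum_t t * PV_t:
  t * PV_t at t = 1.0000: 70.961718
  t * PV_t at t = 2.0000: 132.514880
  t * PV_t at t = 3.0000: 185.595069
  t * PV_t at t = 4.0000: 231.055175
  t * PV_t at t = 5.0000: 269.672240
  t * PV_t at t = 6.0000: 302.153770
  t * PV_t at t = 7.0000: 329.143541
  t * PV_t at t = 8.0000: 351.226934
  t * PV_t at t = 9.0000: 368.935855
  t * PV_t at t = 10.0000: 5418.980185
Macaulay duration D = (sum_t t * PV_t) / P = 7660.239367 / 1034.956148 = 7.401511

Answer: Macaulay duration = 7.4015 years


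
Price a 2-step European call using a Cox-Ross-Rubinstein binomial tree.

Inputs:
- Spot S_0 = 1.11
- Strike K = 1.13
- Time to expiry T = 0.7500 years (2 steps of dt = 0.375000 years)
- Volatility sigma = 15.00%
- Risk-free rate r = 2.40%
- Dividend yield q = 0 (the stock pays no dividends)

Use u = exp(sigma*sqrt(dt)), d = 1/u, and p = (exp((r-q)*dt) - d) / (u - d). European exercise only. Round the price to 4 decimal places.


Answer: Price = V(0,0) = 0.0554

Derivation:
dt = T/N = 0.375000
u = exp(sigma*sqrt(dt)) = 1.096207; d = 1/u = 0.912237
p = (exp((r-q)*dt) - d) / (u - d) = 0.526194
Discount per step: exp(-r*dt) = 0.991040
Stock lattice S(k, i) with i counting down-moves:
  k=0: S(0,0) = 1.1100
  k=1: S(1,0) = 1.2168; S(1,1) = 1.0126
  k=2: S(2,0) = 1.3339; S(2,1) = 1.1100; S(2,2) = 0.9237
Terminal payoffs V(N, i) = max(S_T - K, 0):
  V(2,0) = 0.203853; V(2,1) = 0.000000; V(2,2) = 0.000000
Backward induction: V(k, i) = exp(-r*dt) * [p * V(k+1, i) + (1-p) * V(k+1, i+1)].
  V(1,0) = exp(-r*dt) * [p*0.203853 + (1-p)*0.000000] = 0.106305
  V(1,1) = exp(-r*dt) * [p*0.000000 + (1-p)*0.000000] = 0.000000
  V(0,0) = exp(-r*dt) * [p*0.106305 + (1-p)*0.000000] = 0.055436


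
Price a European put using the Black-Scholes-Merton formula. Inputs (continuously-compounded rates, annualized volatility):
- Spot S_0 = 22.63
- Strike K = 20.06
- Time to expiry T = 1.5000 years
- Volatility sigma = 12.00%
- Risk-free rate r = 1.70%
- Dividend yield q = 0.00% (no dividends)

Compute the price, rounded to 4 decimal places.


d1 = (ln(S/K) + (r - q + 0.5*sigma^2) * T) / (sigma * sqrt(T)) = 1.06722007
d2 = d1 - sigma * sqrt(T) = 0.92025069
exp(-rT) = 0.97482238; exp(-qT) = 1.00000000
P = K * exp(-rT) * N(-d2) - S_0 * exp(-qT) * N(-d1)
N(-d1) = 0.14293624; N(-d2) = 0.17872089
P = 20.0600 * 0.97482238 * 0.17872089 - 22.6300 * 1.00000000 * 0.14293624 = 0.2602

Answer: Price = 0.2602


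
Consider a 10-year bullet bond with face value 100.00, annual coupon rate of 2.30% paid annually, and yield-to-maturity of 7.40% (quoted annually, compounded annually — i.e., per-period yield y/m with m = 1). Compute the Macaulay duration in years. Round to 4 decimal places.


Answer: Macaulay duration = 8.7563 years

Derivation:
Coupon per period c = face * coupon_rate / m = 2.300000
Periods per year m = 1; per-period yield y/m = 0.074000
Number of cashflows N = 10
Cashflows (t years, CF_t, discount factor 1/(1+y/m)^(m*t), PV):
  t = 1.0000: CF_t = 2.300000, DF = 0.931099, PV = 2.141527
  t = 2.0000: CF_t = 2.300000, DF = 0.866945, PV = 1.993973
  t = 3.0000: CF_t = 2.300000, DF = 0.807211, PV = 1.856586
  t = 4.0000: CF_t = 2.300000, DF = 0.751593, PV = 1.728664
  t = 5.0000: CF_t = 2.300000, DF = 0.699808, PV = 1.609557
  t = 6.0000: CF_t = 2.300000, DF = 0.651590, PV = 1.498657
  t = 7.0000: CF_t = 2.300000, DF = 0.606694, PV = 1.395397
  t = 8.0000: CF_t = 2.300000, DF = 0.564892, PV = 1.299253
  t = 9.0000: CF_t = 2.300000, DF = 0.525971, PV = 1.209732
  t = 10.0000: CF_t = 102.300000, DF = 0.489731, PV = 50.099434
Price P = sum_t PV_t = 64.832780
Macaulay numerator sum_t t * PV_t:
  t * PV_t at t = 1.0000: 2.141527
  t * PV_t at t = 2.0000: 3.987946
  t * PV_t at t = 3.0000: 5.569757
  t * PV_t at t = 4.0000: 6.914658
  t * PV_t at t = 5.0000: 8.047786
  t * PV_t at t = 6.0000: 8.991940
  t * PV_t at t = 7.0000: 9.767781
  t * PV_t at t = 8.0000: 10.394021
  t * PV_t at t = 9.0000: 10.887591
  t * PV_t at t = 10.0000: 500.994341
Macaulay duration D = (sum_t t * PV_t) / P = 567.697348 / 64.832780 = 8.756332


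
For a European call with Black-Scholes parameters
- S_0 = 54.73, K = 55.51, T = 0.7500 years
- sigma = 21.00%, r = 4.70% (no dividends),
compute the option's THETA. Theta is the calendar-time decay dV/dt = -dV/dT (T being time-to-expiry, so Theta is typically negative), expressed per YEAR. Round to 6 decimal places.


d1 = 0.2069460928; d2 = 0.0250807580
phi(d1) = 0.3904904070; exp(-qT) = 1.0000000000; exp(-rT) = 0.9653640451
Theta = -S*exp(-qT)*phi(d1)*sigma/(2*sqrt(T)) - r*K*exp(-rT)*N(d2) + q*S*exp(-qT)*N(d1)
N(d1) = 0.5819740206; N(d2) = 0.5100047259; sqrt(T) = 0.8660254038
Term 1 = -54.7300 * 1.0000000000 * 0.3904904070 * 0.2100 / (2 * 0.8660254038) = -2.5911615151
Term 2 = -0.0470 * 55.5100 * 0.9653640451 * 0.5100047259 = -1.2845008774
Term 3 = 0 (no dividend yield, q = 0)
Theta = -2.5911615151 + (-1.2845008774) + (0.0000000000) = -3.875662

Answer: Theta = -3.875662


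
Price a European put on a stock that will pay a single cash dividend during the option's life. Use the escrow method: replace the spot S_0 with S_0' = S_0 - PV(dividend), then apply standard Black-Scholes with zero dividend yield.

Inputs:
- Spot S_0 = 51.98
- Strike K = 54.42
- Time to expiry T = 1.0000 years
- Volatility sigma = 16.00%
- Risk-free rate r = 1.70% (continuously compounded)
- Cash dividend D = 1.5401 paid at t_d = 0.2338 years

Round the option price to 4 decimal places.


Answer: Price = 5.0633

Derivation:
PV(D) = D * exp(-r * t_d) = 1.5401 * 0.99603329 = 1.53399087
S_0' = S_0 - PV(D) = 51.9800 - 1.53399087 = 50.44600913
d1 = (ln(S_0'/K) + (r + sigma^2/2)*T) / (sigma*sqrt(T)) = -0.28767559
d2 = d1 - sigma*sqrt(T) = -0.44767559
exp(-rT) = 0.98314368
N(-d1) = 0.61320246; N(-d2) = 0.67280633
P = K * exp(-rT) * N(-d2) - S_0' * N(-d1) = 54.4200 * 0.98314368 * 0.67280633 - 50.44600913 * 0.61320246 = 5.0633


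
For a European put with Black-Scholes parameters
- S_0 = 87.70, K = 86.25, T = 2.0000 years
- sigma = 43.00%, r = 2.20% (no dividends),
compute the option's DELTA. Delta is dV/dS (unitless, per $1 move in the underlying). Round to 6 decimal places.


Answer: Delta = -0.343170

Derivation:
d1 = 0.4038267809; d2 = -0.2042850509
phi(d1) = 0.3677041635; exp(-qT) = 1.0000000000; exp(-rT) = 0.9569539575
N(-d1) = 0.3431700507
Delta = -exp(-qT) * N(-d1) = -1.0000000000 * 0.3431700507 = -0.343170


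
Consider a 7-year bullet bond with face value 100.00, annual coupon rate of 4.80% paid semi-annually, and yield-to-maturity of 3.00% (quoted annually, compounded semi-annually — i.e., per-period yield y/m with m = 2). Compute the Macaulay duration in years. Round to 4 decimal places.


Coupon per period c = face * coupon_rate / m = 2.400000
Periods per year m = 2; per-period yield y/m = 0.015000
Number of cashflows N = 14
Cashflows (t years, CF_t, discount factor 1/(1+y/m)^(m*t), PV):
  t = 0.5000: CF_t = 2.400000, DF = 0.985222, PV = 2.364532
  t = 1.0000: CF_t = 2.400000, DF = 0.970662, PV = 2.329588
  t = 1.5000: CF_t = 2.400000, DF = 0.956317, PV = 2.295161
  t = 2.0000: CF_t = 2.400000, DF = 0.942184, PV = 2.261242
  t = 2.5000: CF_t = 2.400000, DF = 0.928260, PV = 2.227825
  t = 3.0000: CF_t = 2.400000, DF = 0.914542, PV = 2.194901
  t = 3.5000: CF_t = 2.400000, DF = 0.901027, PV = 2.162464
  t = 4.0000: CF_t = 2.400000, DF = 0.887711, PV = 2.130507
  t = 4.5000: CF_t = 2.400000, DF = 0.874592, PV = 2.099021
  t = 5.0000: CF_t = 2.400000, DF = 0.861667, PV = 2.068001
  t = 5.5000: CF_t = 2.400000, DF = 0.848933, PV = 2.037440
  t = 6.0000: CF_t = 2.400000, DF = 0.836387, PV = 2.007330
  t = 6.5000: CF_t = 2.400000, DF = 0.824027, PV = 1.977665
  t = 7.0000: CF_t = 102.400000, DF = 0.811849, PV = 83.133366
Price P = sum_t PV_t = 111.289043
Macaulay numerator sum_t t * PV_t:
  t * PV_t at t = 0.5000: 1.182266
  t * PV_t at t = 1.0000: 2.329588
  t * PV_t at t = 1.5000: 3.442741
  t * PV_t at t = 2.0000: 4.522484
  t * PV_t at t = 2.5000: 5.569562
  t * PV_t at t = 3.0000: 6.584704
  t * PV_t at t = 3.5000: 7.568625
  t * PV_t at t = 4.0000: 8.522027
  t * PV_t at t = 4.5000: 9.445596
  t * PV_t at t = 5.0000: 10.340007
  t * PV_t at t = 5.5000: 11.205919
  t * PV_t at t = 6.0000: 12.043979
  t * PV_t at t = 6.5000: 12.854821
  t * PV_t at t = 7.0000: 581.933562
Macaulay duration D = (sum_t t * PV_t) / P = 677.545881 / 111.289043 = 6.088163

Answer: Macaulay duration = 6.0882 years


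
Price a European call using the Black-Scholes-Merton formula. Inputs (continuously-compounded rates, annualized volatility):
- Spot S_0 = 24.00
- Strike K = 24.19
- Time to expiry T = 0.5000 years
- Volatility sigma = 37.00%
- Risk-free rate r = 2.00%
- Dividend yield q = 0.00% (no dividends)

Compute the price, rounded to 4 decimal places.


Answer: Price = 2.5207

Derivation:
d1 = (ln(S/K) + (r - q + 0.5*sigma^2) * T) / (sigma * sqrt(T)) = 0.13889682
d2 = d1 - sigma * sqrt(T) = -0.12273269
exp(-rT) = 0.99004983; exp(-qT) = 1.00000000
C = S_0 * exp(-qT) * N(d1) - K * exp(-rT) * N(d2)
N(d1) = 0.55523416; N(d2) = 0.45115939
C = 24.0000 * 1.00000000 * 0.55523416 - 24.1900 * 0.99004983 * 0.45115939 = 2.5207


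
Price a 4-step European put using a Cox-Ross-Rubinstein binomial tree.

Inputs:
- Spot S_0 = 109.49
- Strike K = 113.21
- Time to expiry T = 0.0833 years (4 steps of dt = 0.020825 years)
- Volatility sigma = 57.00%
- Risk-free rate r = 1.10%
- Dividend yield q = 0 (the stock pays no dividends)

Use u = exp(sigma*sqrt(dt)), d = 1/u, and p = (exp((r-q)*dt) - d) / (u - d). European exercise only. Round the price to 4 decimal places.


Answer: Price = V(0,0) = 9.3538

Derivation:
dt = T/N = 0.020825
u = exp(sigma*sqrt(dt)) = 1.085734; d = 1/u = 0.921036
p = (exp((r-q)*dt) - d) / (u - d) = 0.480839
Discount per step: exp(-r*dt) = 0.999771
Stock lattice S(k, i) with i counting down-moves:
  k=0: S(0,0) = 109.4900
  k=1: S(1,0) = 118.8770; S(1,1) = 100.8443
  k=2: S(2,0) = 129.0687; S(2,1) = 109.4900; S(2,2) = 92.8812
  k=3: S(3,0) = 140.1343; S(3,1) = 118.8770; S(3,2) = 100.8443; S(3,3) = 85.5470
  k=4: S(4,0) = 152.1485; S(4,1) = 129.0687; S(4,2) = 109.4900; S(4,3) = 92.8812; S(4,4) = 78.7918
Terminal payoffs V(N, i) = max(K - S_T, 0):
  V(4,0) = 0.000000; V(4,1) = 0.000000; V(4,2) = 3.720000; V(4,3) = 20.328795; V(4,4) = 34.418164
Backward induction: V(k, i) = exp(-r*dt) * [p * V(k+1, i) + (1-p) * V(k+1, i+1)].
  V(3,0) = exp(-r*dt) * [p*0.000000 + (1-p)*0.000000] = 0.000000
  V(3,1) = exp(-r*dt) * [p*0.000000 + (1-p)*3.720000] = 1.930838
  V(3,2) = exp(-r*dt) * [p*3.720000 + (1-p)*20.328795] = 12.339818
  V(3,3) = exp(-r*dt) * [p*20.328795 + (1-p)*34.418164] = 27.637119
  V(2,0) = exp(-r*dt) * [p*0.000000 + (1-p)*1.930838] = 1.002187
  V(2,1) = exp(-r*dt) * [p*1.930838 + (1-p)*12.339818] = 7.333098
  V(2,2) = exp(-r*dt) * [p*12.339818 + (1-p)*27.637119] = 20.276940
  V(1,0) = exp(-r*dt) * [p*1.002187 + (1-p)*7.333098] = 4.287969
  V(1,1) = exp(-r*dt) * [p*7.333098 + (1-p)*20.276940] = 14.049822
  V(0,0) = exp(-r*dt) * [p*4.287969 + (1-p)*14.049822] = 9.353803


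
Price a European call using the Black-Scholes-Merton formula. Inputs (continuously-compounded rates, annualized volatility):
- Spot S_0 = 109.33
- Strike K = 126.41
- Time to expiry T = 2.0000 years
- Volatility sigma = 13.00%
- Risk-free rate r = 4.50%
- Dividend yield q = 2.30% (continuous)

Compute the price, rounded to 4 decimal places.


d1 = (ln(S/K) + (r - q + 0.5*sigma^2) * T) / (sigma * sqrt(T)) = -0.45831268
d2 = d1 - sigma * sqrt(T) = -0.64216044
exp(-rT) = 0.91393119; exp(-qT) = 0.95504196
C = S_0 * exp(-qT) * N(d1) - K * exp(-rT) * N(d2)
N(d1) = 0.32336391; N(d2) = 0.26038451
C = 109.3300 * 0.95504196 * 0.32336391 - 126.4100 * 0.91393119 * 0.26038451 = 3.6817

Answer: Price = 3.6817


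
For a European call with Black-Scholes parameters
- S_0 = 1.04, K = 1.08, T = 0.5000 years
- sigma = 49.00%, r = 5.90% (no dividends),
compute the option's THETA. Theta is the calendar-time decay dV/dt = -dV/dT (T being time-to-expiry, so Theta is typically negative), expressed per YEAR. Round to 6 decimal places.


Answer: Theta = -0.168261

Derivation:
d1 = 0.1494583377; d2 = -0.1970239850
phi(d1) = 0.3945113255; exp(-qT) = 1.0000000000; exp(-rT) = 0.9709308776
Theta = -S*exp(-qT)*phi(d1)*sigma/(2*sqrt(T)) - r*K*exp(-rT)*N(d2) + q*S*exp(-qT)*N(d1)
N(d1) = 0.5594040091; N(d2) = 0.4219043841; sqrt(T) = 0.7071067812
Term 1 = -1.0400 * 1.0000000000 * 0.3945113255 * 0.4900 / (2 * 0.7071067812) = -0.1421588484
Term 2 = -0.0590 * 1.0800 * 0.9709308776 * 0.4219043841 = -0.0261022604
Term 3 = 0 (no dividend yield, q = 0)
Theta = -0.1421588484 + (-0.0261022604) + (0.0000000000) = -0.168261


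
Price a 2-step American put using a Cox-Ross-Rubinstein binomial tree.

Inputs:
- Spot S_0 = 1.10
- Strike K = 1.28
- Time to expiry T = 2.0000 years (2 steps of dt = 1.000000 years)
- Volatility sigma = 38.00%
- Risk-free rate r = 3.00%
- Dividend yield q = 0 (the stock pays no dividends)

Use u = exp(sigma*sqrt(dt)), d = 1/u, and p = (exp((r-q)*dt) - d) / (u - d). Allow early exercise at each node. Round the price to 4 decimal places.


dt = T/N = 1.000000
u = exp(sigma*sqrt(dt)) = 1.462285; d = 1/u = 0.683861
p = (exp((r-q)*dt) - d) / (u - d) = 0.445250
Discount per step: exp(-r*dt) = 0.970446
Stock lattice S(k, i) with i counting down-moves:
  k=0: S(0,0) = 1.1000
  k=1: S(1,0) = 1.6085; S(1,1) = 0.7522
  k=2: S(2,0) = 2.3521; S(2,1) = 1.1000; S(2,2) = 0.5144
Terminal payoffs V(N, i) = max(K - S_T, 0):
  V(2,0) = 0.000000; V(2,1) = 0.180000; V(2,2) = 0.765567
Backward induction: V(k, i) = exp(-r*dt) * [p * V(k+1, i) + (1-p) * V(k+1, i+1)]; then take max(V_cont, immediate exercise) for American.
  V(1,0) = exp(-r*dt) * [p*0.000000 + (1-p)*0.180000] = 0.096904; exercise = 0.000000; V(1,0) = max -> 0.096904
  V(1,1) = exp(-r*dt) * [p*0.180000 + (1-p)*0.765567] = 0.489923; exercise = 0.527752; V(1,1) = max -> 0.527752
  V(0,0) = exp(-r*dt) * [p*0.096904 + (1-p)*0.527752] = 0.325989; exercise = 0.180000; V(0,0) = max -> 0.325989

Answer: Price = V(0,0) = 0.3260


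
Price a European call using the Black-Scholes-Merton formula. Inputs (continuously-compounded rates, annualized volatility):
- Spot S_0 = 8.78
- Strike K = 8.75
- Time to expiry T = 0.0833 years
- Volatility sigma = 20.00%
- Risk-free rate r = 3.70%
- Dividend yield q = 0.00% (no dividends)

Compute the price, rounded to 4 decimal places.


Answer: Price = 0.2312

Derivation:
d1 = (ln(S/K) + (r - q + 0.5*sigma^2) * T) / (sigma * sqrt(T)) = 0.14155085
d2 = d1 - sigma * sqrt(T) = 0.08382737
exp(-rT) = 0.99692264; exp(-qT) = 1.00000000
C = S_0 * exp(-qT) * N(d1) - K * exp(-rT) * N(d2)
N(d1) = 0.55628260; N(d2) = 0.53340316
C = 8.7800 * 1.00000000 * 0.55628260 - 8.7500 * 0.99692264 * 0.53340316 = 0.2312


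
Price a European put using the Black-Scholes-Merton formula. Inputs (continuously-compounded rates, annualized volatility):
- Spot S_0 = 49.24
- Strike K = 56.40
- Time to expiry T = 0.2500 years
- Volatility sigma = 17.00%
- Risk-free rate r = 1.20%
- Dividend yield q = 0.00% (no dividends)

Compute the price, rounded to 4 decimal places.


d1 = (ln(S/K) + (r - q + 0.5*sigma^2) * T) / (sigma * sqrt(T)) = -1.51941597
d2 = d1 - sigma * sqrt(T) = -1.60441597
exp(-rT) = 0.99700450; exp(-qT) = 1.00000000
P = K * exp(-rT) * N(-d2) - S_0 * exp(-qT) * N(-d1)
N(-d1) = 0.93567109; N(-d2) = 0.94568880
P = 56.4000 * 0.99700450 * 0.94568880 - 49.2400 * 1.00000000 * 0.93567109 = 7.1046

Answer: Price = 7.1046


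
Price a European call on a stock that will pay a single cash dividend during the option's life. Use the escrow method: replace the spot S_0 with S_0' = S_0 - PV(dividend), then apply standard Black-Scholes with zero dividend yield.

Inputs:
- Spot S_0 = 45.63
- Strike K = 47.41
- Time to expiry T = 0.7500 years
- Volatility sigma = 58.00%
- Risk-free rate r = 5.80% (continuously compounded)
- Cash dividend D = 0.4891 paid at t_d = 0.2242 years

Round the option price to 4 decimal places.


PV(D) = D * exp(-r * t_d) = 0.4891 * 0.98708058 = 0.48278111
S_0' = S_0 - PV(D) = 45.6300 - 0.48278111 = 45.14721889
d1 = (ln(S_0'/K) + (r + sigma^2/2)*T) / (sigma*sqrt(T)) = 0.24038776
d2 = d1 - sigma*sqrt(T) = -0.26190698
exp(-rT) = 0.95743255
N(d1) = 0.59498517; N(d2) = 0.39669658
C = S_0' * N(d1) - K * exp(-rT) * N(d2) = 45.14721889 * 0.59498517 - 47.4100 * 0.95743255 * 0.39669658 = 8.8551

Answer: Price = 8.8551


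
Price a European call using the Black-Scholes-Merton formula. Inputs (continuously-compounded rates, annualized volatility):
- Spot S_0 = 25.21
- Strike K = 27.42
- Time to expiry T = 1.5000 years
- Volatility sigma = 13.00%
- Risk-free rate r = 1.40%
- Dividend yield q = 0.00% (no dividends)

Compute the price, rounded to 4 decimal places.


d1 = (ln(S/K) + (r - q + 0.5*sigma^2) * T) / (sigma * sqrt(T)) = -0.31627895
d2 = d1 - sigma * sqrt(T) = -0.47549578
exp(-rT) = 0.97921896; exp(-qT) = 1.00000000
C = S_0 * exp(-qT) * N(d1) - K * exp(-rT) * N(d2)
N(d1) = 0.37589539; N(d2) = 0.31721682
C = 25.2100 * 1.00000000 * 0.37589539 - 27.4200 * 0.97921896 * 0.31721682 = 0.9590

Answer: Price = 0.9590


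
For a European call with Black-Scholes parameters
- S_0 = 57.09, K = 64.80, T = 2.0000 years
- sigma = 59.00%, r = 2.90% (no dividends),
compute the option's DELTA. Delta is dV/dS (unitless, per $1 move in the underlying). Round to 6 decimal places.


d1 = 0.3348850125; d2 = -0.4995009893
phi(d1) = 0.3771876315; exp(-qT) = 1.0000000000; exp(-rT) = 0.9436499474
N(d1) = 0.6311440859
Delta = exp(-qT) * N(d1) = 1.0000000000 * 0.6311440859 = 0.631144

Answer: Delta = 0.631144


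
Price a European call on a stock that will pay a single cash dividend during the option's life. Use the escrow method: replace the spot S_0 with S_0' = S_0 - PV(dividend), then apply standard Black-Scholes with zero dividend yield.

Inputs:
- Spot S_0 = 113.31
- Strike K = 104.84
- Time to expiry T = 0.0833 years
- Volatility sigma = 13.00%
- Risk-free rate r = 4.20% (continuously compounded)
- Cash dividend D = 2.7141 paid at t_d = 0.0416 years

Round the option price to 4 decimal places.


PV(D) = D * exp(-r * t_d) = 2.7141 * 0.99825433 = 2.70936206
S_0' = S_0 - PV(D) = 113.3100 - 2.70936206 = 110.60063794
d1 = (ln(S_0'/K) + (r + sigma^2/2)*T) / (sigma*sqrt(T)) = 1.53764824
d2 = d1 - sigma*sqrt(T) = 1.50012798
exp(-rT) = 0.99650751
N(d1) = 0.93793268; N(d2) = 0.93320937
C = S_0' * N(d1) - K * exp(-rT) * N(d2) = 110.60063794 * 0.93793268 - 104.8400 * 0.99650751 * 0.93320937 = 6.2400

Answer: Price = 6.2400


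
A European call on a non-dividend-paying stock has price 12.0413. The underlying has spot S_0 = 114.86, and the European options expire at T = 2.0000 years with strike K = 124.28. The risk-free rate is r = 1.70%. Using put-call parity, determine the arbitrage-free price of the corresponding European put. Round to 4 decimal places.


Answer: Put price = 17.3068

Derivation:
Put-call parity: C - P = S_0 * exp(-qT) - K * exp(-rT).
S_0 * exp(-qT) = 114.8600 * 1.00000000 = 114.86000000
K * exp(-rT) = 124.2800 * 0.96657150 = 120.12550660
P = C - S*exp(-qT) + K*exp(-rT)
P = 12.0413 - 114.86000000 + 120.12550660 = 17.3068


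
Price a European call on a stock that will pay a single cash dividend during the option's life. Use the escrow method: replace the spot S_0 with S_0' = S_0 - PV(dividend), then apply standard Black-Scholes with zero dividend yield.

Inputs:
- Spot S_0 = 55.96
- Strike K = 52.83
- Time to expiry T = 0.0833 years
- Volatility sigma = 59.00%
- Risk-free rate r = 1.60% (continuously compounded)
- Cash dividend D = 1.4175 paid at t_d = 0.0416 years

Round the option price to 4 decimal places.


Answer: Price = 4.6013

Derivation:
PV(D) = D * exp(-r * t_d) = 1.4175 * 0.99933462 = 1.41655683
S_0' = S_0 - PV(D) = 55.9600 - 1.41655683 = 54.54344317
d1 = (ln(S_0'/K) + (r + sigma^2/2)*T) / (sigma*sqrt(T)) = 0.28041030
d2 = d1 - sigma*sqrt(T) = 0.11012603
exp(-rT) = 0.99866809
N(d1) = 0.61041863; N(d2) = 0.54384529
C = S_0' * N(d1) - K * exp(-rT) * N(d2) = 54.54344317 * 0.61041863 - 52.8300 * 0.99866809 * 0.54384529 = 4.6013


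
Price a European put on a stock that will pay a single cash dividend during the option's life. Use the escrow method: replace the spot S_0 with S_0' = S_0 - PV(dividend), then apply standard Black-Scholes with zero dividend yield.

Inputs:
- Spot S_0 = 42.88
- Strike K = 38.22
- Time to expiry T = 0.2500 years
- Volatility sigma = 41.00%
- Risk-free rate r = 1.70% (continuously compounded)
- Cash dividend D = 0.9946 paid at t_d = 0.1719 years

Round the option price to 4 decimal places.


Answer: Price = 1.6974

Derivation:
PV(D) = D * exp(-r * t_d) = 0.9946 * 0.99708197 = 0.99169772
S_0' = S_0 - PV(D) = 42.8800 - 0.99169772 = 41.88830228
d1 = (ln(S_0'/K) + (r + sigma^2/2)*T) / (sigma*sqrt(T)) = 0.57029350
d2 = d1 - sigma*sqrt(T) = 0.36529350
exp(-rT) = 0.99575902
N(-d1) = 0.28423932; N(-d2) = 0.35744617
P = K * exp(-rT) * N(-d2) - S_0' * N(-d1) = 38.2200 * 0.99575902 * 0.35744617 - 41.88830228 * 0.28423932 = 1.6974


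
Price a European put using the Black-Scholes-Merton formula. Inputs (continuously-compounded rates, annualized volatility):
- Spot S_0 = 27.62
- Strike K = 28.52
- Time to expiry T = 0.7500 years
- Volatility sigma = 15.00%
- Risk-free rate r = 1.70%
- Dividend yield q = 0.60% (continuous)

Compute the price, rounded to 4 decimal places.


d1 = (ln(S/K) + (r - q + 0.5*sigma^2) * T) / (sigma * sqrt(T)) = -0.11837950
d2 = d1 - sigma * sqrt(T) = -0.24828331
exp(-rT) = 0.98733094; exp(-qT) = 0.99551011
P = K * exp(-rT) * N(-d2) - S_0 * exp(-qT) * N(-d1)
N(-d1) = 0.54711651; N(-d2) = 0.59804239
P = 28.5200 * 0.98733094 * 0.59804239 - 27.6200 * 0.99551011 * 0.54711651 = 1.7966

Answer: Price = 1.7966


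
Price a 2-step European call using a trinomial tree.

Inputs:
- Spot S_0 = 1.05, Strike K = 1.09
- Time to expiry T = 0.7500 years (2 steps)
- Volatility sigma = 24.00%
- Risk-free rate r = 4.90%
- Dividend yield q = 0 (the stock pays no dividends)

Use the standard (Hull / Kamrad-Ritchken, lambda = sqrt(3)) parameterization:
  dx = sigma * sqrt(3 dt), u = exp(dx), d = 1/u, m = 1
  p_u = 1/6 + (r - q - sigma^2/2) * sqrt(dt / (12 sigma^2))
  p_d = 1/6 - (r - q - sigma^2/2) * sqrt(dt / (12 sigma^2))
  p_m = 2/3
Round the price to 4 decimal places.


dt = T/N = 0.375000; dx = sigma*sqrt(3*dt) = 0.254558
u = exp(dx) = 1.289892; d = 1/u = 0.775259
p_u = 0.181545, p_m = 0.666667, p_d = 0.151788
Discount per step: exp(-r*dt) = 0.981793
Stock lattice S(k, j) with j the centered position index:
  k=0: S(0,+0) = 1.0500
  k=1: S(1,-1) = 0.8140; S(1,+0) = 1.0500; S(1,+1) = 1.3544
  k=2: S(2,-2) = 0.6311; S(2,-1) = 0.8140; S(2,+0) = 1.0500; S(2,+1) = 1.3544; S(2,+2) = 1.7470
Terminal payoffs V(N, j) = max(S_T - K, 0):
  V(2,-2) = 0.000000; V(2,-1) = 0.000000; V(2,+0) = 0.000000; V(2,+1) = 0.264387; V(2,+2) = 0.657012
Backward induction: V(k, j) = exp(-r*dt) * [p_u * V(k+1, j+1) + p_m * V(k+1, j) + p_d * V(k+1, j-1)]
  V(1,-1) = exp(-r*dt) * [p_u*0.000000 + p_m*0.000000 + p_d*0.000000] = 0.000000
  V(1,+0) = exp(-r*dt) * [p_u*0.264387 + p_m*0.000000 + p_d*0.000000] = 0.047124
  V(1,+1) = exp(-r*dt) * [p_u*0.657012 + p_m*0.264387 + p_d*0.000000] = 0.290154
  V(0,+0) = exp(-r*dt) * [p_u*0.290154 + p_m*0.047124 + p_d*0.000000] = 0.082561

Answer: Price = V(0,0) = 0.0826


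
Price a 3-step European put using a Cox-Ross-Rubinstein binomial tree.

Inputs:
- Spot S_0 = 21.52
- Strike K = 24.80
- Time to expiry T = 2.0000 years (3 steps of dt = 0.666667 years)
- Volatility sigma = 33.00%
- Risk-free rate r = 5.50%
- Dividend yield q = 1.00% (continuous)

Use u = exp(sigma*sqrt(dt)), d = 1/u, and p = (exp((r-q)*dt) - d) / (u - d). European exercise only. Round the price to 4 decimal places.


Answer: Price = V(0,0) = 4.6900

Derivation:
dt = T/N = 0.666667
u = exp(sigma*sqrt(dt)) = 1.309236; d = 1/u = 0.763804
p = (exp((r-q)*dt) - d) / (u - d) = 0.488879
Discount per step: exp(-r*dt) = 0.963997
Stock lattice S(k, i) with i counting down-moves:
  k=0: S(0,0) = 21.5200
  k=1: S(1,0) = 28.1748; S(1,1) = 16.4371
  k=2: S(2,0) = 36.8874; S(2,1) = 21.5200; S(2,2) = 12.5547
  k=3: S(3,0) = 48.2943; S(3,1) = 28.1748; S(3,2) = 16.4371; S(3,3) = 9.5893
Terminal payoffs V(N, i) = max(K - S_T, 0):
  V(3,0) = 0.000000; V(3,1) = 0.000000; V(3,2) = 8.362935; V(3,3) = 15.210669
Backward induction: V(k, i) = exp(-r*dt) * [p * V(k+1, i) + (1-p) * V(k+1, i+1)].
  V(2,0) = exp(-r*dt) * [p*0.000000 + (1-p)*0.000000] = 0.000000
  V(2,1) = exp(-r*dt) * [p*0.000000 + (1-p)*8.362935] = 4.120578
  V(2,2) = exp(-r*dt) * [p*8.362935 + (1-p)*15.210669] = 11.435857
  V(1,0) = exp(-r*dt) * [p*0.000000 + (1-p)*4.120578] = 2.030287
  V(1,1) = exp(-r*dt) * [p*4.120578 + (1-p)*11.435857] = 7.576604
  V(0,0) = exp(-r*dt) * [p*2.030287 + (1-p)*7.576604] = 4.689968
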